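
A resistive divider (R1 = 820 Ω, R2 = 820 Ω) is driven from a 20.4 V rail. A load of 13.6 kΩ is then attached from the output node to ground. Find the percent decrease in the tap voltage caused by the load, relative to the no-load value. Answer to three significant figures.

2.93 %

The divider's output (Thévenin) resistance is R1‖R2 = 410.0 Ω.
Fractional drop under load = R_th/(R_th + R_L) = 410.0 / (410.0 + 13600) = 0.02926.
So the output falls by 2.93 %.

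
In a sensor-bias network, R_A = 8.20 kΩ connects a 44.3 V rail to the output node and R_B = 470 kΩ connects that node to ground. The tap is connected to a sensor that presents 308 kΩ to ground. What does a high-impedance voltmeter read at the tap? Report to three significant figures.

The load sits in parallel with R_B: R_B‖R_L = (470 × 308) / (470 + 308) = 186.1 kΩ.
V_out = 44.3 × 186.1 / (8.20 + 186.1) = 44.3 × 186.1/194.3 = 42.4 V.

V_out ≈ 42.4 V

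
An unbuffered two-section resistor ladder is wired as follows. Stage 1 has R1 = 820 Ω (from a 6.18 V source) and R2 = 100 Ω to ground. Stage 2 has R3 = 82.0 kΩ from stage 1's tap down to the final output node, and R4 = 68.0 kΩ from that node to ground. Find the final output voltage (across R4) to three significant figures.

Stage 2 presents R3+R4 = 150000 Ω as a load on stage 1's tap.
Stage 1's lower leg becomes R2‖(R3+R4) = 99.93 Ω, so V_mid = 6.18 × 99.93/919.9 = 0.6713 V.
Stage 2 is itself unloaded: V_out = V_mid × R4/(R3+R4) = 0.6713 × 68000/150000 = 0.304 V.

V_out ≈ 0.304 V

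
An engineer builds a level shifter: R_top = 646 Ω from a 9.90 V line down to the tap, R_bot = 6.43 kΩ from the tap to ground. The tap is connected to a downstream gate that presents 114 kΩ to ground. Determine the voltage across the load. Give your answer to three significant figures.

V_out ≈ 8.95 V

The load sits in parallel with R_bot: R_bot‖R_L = (6430 × 114000) / (6430 + 114000) = 6087 Ω.
V_out = 9.90 × 6087 / (646 + 6087) = 9.90 × 6087/6733 = 8.95 V.
(Unloaded it would have been 9.00 V.)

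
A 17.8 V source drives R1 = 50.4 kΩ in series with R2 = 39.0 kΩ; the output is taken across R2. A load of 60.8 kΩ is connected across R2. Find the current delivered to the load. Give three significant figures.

I_L ≈ 0.0938 mA

R2‖R_L = 23.76 kΩ; V_out = 17.8 × 23.76/74.16 = 5.703 V.
I_L = V_out / R_L = 5.703 / 60.8 kΩ = 0.0938 mA.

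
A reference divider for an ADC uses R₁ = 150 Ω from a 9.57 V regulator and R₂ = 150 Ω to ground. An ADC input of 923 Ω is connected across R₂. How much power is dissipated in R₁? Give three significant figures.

P ≈ 176 mW

Total resistance from the source is R₁ + (R₂‖R_L) = 279.0 Ω, so I = 9.57/279.0 Ω = 34.30 mA.
P = I²·R₁ = (34.30 mA)² × 150 Ω = 176 mW.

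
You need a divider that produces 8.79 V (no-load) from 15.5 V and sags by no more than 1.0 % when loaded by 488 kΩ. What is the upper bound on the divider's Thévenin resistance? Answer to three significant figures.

Loading drop = R_th/(R_th + R_L) ≤ 0.0100, so R_th ≤ R_L · ε/(1−ε) = 488 kΩ × 0.0100/0.9900 = 4.93 kΩ.
(Any R1, R2 with R2/(R1+R2) = 0.567 and R1‖R2 ≤ 4.93 kΩ will meet the spec.)

R_th ≤ 4.93 kΩ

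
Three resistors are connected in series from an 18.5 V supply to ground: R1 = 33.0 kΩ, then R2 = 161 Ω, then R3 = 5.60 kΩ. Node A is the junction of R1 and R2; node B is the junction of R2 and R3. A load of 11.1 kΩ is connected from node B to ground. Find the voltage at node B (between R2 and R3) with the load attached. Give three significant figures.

At node B, R3 is in parallel with the load: R3‖R_L = 3722 Ω.
Below node A the resistance is R2 + (R3‖R_L) = 3883 Ω, so V_A = 18.5 × 3883/36880 = 1.948 V.
Then V_B = V_A × (R3‖R_L)/(R2 + R3‖R_L) = 1.948 × 3722/3883 = 1.87 V.

V ≈ 1.87 V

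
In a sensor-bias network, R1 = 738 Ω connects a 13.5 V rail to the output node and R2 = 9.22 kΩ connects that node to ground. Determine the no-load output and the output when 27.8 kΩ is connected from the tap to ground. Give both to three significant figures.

Unloaded: 12.5 V; loaded: 12.2 V

Open-circuit: V = 13.5 × 9220/(738 + 9220) = 12.5 V.
With the load, R2 becomes R2‖R_L = 6924 Ω, so V = 13.5 × 6924/7662 = 12.2 V.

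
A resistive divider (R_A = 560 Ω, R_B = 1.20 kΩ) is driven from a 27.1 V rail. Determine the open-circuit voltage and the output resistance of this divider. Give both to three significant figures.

V_th = 18.5 V, R_th = 382 Ω

V_th is the open-circuit tap voltage: 27.1 × 1200/(560 + 1200) = 18.5 V.
With the supply zeroed, R_A and R_B appear in parallel from the tap: R_th = R_A‖R_B = (560 × 1200)/1760 = 382 Ω.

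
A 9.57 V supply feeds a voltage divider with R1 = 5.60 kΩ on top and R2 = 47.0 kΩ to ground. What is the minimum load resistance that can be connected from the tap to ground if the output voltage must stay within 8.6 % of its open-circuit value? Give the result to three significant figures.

Output resistance R_th = R1‖R2 = (5.60 × 47.0)/52.60 = 5.004 kΩ.
The fractional drop is R_th/(R_th + R_L); requiring this ≤ 0.0860 gives R_L ≥ R_th(1/0.0860 − 1) = 5.004 × 10.63 = 53.2 kΩ.

R_L(min) ≈ 53.2 kΩ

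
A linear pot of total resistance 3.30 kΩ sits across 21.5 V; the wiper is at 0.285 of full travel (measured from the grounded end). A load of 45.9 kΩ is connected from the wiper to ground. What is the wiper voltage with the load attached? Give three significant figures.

V ≈ 6.04 V

The wiper splits the pot into (1−α)R = 2360 Ω above and αR = 940.5 Ω below.
Lower section ‖ load = 921.6 Ω.
V_wiper = 21.5 × 921.6/(2360 + 921.6) = 6.04 V.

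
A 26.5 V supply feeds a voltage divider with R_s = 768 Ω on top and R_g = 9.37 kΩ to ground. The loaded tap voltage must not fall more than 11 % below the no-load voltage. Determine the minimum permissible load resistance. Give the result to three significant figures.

Output resistance R_th = R_s‖R_g = (768 × 9370)/10140 = 709.8 Ω.
The fractional drop is R_th/(R_th + R_L); requiring this ≤ 0.110 gives R_L ≥ R_th(1/0.110 − 1) = 709.8 × 8.091 = 5.74 kΩ.

R_L(min) ≈ 5.74 kΩ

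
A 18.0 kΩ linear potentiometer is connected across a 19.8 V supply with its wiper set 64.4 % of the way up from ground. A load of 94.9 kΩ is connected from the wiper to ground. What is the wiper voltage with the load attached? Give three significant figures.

The wiper splits the pot into (1−α)R = 6.408 kΩ above and αR = 11.59 kΩ below.
Lower section ‖ load = 10.33 kΩ.
V_wiper = 19.8 × 10.33/(6.408 + 10.33) = 12.2 V.

V ≈ 12.2 V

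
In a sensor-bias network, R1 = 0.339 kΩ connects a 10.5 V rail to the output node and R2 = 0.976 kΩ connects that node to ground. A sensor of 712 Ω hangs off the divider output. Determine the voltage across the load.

The load sits in parallel with R2: R2‖R_L = (976 × 712) / (976 + 712) = 411.7 Ω.
V_out = 10.5 × 411.7 / (339 + 411.7) = 10.5 × 411.7/750.7 = 5.76 V.
(Unloaded it would have been 7.79 V.)

V_out ≈ 5.76 V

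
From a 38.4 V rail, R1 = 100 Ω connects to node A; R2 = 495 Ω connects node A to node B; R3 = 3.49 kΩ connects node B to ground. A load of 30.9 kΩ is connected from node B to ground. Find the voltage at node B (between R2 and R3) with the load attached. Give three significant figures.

At node B, R3 is in parallel with the load: R3‖R_L = 3136 Ω.
Below node A the resistance is R2 + (R3‖R_L) = 3631 Ω, so V_A = 38.4 × 3631/3731 = 37.37 V.
Then V_B = V_A × (R3‖R_L)/(R2 + R3‖R_L) = 37.37 × 3136/3631 = 32.3 V.

V ≈ 32.3 V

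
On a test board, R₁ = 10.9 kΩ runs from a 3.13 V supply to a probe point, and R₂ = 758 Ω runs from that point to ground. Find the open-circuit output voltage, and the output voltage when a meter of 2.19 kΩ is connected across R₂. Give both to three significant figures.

Unloaded: 0.204 V; loaded: 0.154 V

Open-circuit: V = 3.13 × 758/(10900 + 758) = 0.204 V.
With the load, R₂ becomes R₂‖R_L = 563.1 Ω, so V = 3.13 × 563.1/11460 = 0.154 V.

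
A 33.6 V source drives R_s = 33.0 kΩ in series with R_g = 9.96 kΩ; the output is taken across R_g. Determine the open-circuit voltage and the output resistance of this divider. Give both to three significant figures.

V_th = 7.79 V, R_th = 7.65 kΩ

V_th is the open-circuit tap voltage: 33.6 × 9.96/(33.0 + 9.96) = 7.79 V.
With the supply zeroed, R_s and R_g appear in parallel from the tap: R_th = R_s‖R_g = (33.0 × 9.96)/42.96 = 7.65 kΩ.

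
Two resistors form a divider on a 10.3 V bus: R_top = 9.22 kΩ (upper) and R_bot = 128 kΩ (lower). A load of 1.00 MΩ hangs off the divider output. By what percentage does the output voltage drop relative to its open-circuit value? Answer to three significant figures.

0.853 %

The divider's output (Thévenin) resistance is R_top‖R_bot = 8.600 kΩ.
Fractional drop under load = R_th/(R_th + R_L) = 8.600 / (8.600 + 1000) = 0.008527.
So the output falls by 0.853 %.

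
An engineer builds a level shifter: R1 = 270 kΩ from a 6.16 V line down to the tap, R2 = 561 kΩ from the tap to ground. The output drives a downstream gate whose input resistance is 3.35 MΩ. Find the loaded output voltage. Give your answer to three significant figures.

The load sits in parallel with R2: R2‖R_L = (561 × 3350) / (561 + 3350) = 480.5 kΩ.
V_out = 6.16 × 480.5 / (270 + 480.5) = 6.16 × 480.5/750.5 = 3.94 V.

V_out ≈ 3.94 V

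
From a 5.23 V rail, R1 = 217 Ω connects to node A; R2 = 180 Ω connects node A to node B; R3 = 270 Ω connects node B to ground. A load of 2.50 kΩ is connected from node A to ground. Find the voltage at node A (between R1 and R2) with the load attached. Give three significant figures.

V ≈ 3.33 V

Below node A the series string R2+R3 = 450.0 Ω sits in parallel with the 2500 Ω load: 381.4 Ω.
V_A = 5.23 × 381.4/(217 + 381.4) = 3.33 V.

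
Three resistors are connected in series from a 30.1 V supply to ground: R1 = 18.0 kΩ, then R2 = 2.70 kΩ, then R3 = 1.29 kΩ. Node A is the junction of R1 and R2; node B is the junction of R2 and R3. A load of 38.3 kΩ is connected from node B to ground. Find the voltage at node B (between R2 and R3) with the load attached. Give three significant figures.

V ≈ 1.71 V

At node B, R3 is in parallel with the load: R3‖R_L = 1.248 kΩ.
Below node A the resistance is R2 + (R3‖R_L) = 3.948 kΩ, so V_A = 30.1 × 3.948/21.95 = 5.414 V.
Then V_B = V_A × (R3‖R_L)/(R2 + R3‖R_L) = 5.414 × 1.248/3.948 = 1.71 V.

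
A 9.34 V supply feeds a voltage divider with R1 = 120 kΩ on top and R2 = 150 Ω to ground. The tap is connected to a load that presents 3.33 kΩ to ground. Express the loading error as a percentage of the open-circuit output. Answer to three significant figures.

The divider's output (Thévenin) resistance is R1‖R2 = 149.8 Ω.
Fractional drop under load = R_th/(R_th + R_L) = 149.8 / (149.8 + 3330) = 0.04305.
So the output falls by 4.31 %.

4.31 %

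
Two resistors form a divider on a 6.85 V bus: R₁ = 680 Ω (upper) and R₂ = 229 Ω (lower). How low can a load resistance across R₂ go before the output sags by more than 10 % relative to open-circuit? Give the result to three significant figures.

R_L(min) ≈ 1.54 kΩ

Output resistance R_th = R₁‖R₂ = (680 × 229)/909.0 = 171.3 Ω.
The fractional drop is R_th/(R_th + R_L); requiring this ≤ 0.100 gives R_L ≥ R_th(1/0.100 − 1) = 171.3 × 9.000 = 1.54 kΩ.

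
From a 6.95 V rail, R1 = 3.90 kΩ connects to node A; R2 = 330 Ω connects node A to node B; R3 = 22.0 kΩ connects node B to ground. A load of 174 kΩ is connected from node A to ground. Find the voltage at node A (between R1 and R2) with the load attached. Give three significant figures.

V ≈ 5.81 V

Below node A the series string R2+R3 = 22330 Ω sits in parallel with the 174000 Ω load: 19790 Ω.
V_A = 6.95 × 19790/(3900 + 19790) = 5.81 V.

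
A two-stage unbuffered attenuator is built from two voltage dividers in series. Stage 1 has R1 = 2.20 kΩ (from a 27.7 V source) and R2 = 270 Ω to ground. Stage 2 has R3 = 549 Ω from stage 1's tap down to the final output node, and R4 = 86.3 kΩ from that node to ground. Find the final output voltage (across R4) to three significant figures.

V_out ≈ 3.00 V

Stage 2 presents R3+R4 = 86850 Ω as a load on stage 1's tap.
Stage 1's lower leg becomes R2‖(R3+R4) = 269.2 Ω, so V_mid = 27.7 × 269.2/2469 = 3.020 V.
Stage 2 is itself unloaded: V_out = V_mid × R4/(R3+R4) = 3.020 × 86300/86850 = 3.00 V.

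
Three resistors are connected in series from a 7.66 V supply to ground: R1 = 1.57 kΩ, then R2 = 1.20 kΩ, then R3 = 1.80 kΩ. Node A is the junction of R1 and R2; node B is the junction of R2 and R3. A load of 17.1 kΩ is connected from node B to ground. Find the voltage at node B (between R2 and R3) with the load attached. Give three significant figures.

At node B, R3 is in parallel with the load: R3‖R_L = 1.629 kΩ.
Below node A the resistance is R2 + (R3‖R_L) = 2.829 kΩ, so V_A = 7.66 × 2.829/4.399 = 4.926 V.
Then V_B = V_A × (R3‖R_L)/(R2 + R3‖R_L) = 4.926 × 1.629/2.829 = 2.84 V.

V ≈ 2.84 V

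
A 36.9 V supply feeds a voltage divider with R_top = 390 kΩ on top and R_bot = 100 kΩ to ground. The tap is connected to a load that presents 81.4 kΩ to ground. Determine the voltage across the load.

V_out ≈ 3.81 V

The load sits in parallel with R_bot: R_bot‖R_L = (100 × 81.4) / (100 + 81.4) = 44.87 kΩ.
V_out = 36.9 × 44.87 / (390 + 44.87) = 36.9 × 44.87/434.9 = 3.81 V.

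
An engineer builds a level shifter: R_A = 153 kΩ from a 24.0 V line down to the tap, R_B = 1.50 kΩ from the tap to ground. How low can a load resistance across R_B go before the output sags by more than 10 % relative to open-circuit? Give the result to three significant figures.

R_L(min) ≈ 13.4 kΩ

Output resistance R_th = R_A‖R_B = (153 × 1.50)/154.5 = 1.485 kΩ.
The fractional drop is R_th/(R_th + R_L); requiring this ≤ 0.100 gives R_L ≥ R_th(1/0.100 − 1) = 1.485 × 9.000 = 13.4 kΩ.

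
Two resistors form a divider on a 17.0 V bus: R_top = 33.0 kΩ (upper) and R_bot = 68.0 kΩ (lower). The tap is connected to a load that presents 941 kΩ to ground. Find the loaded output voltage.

V_out ≈ 11.2 V

The load sits in parallel with R_bot: R_bot‖R_L = (68.0 × 941) / (68.0 + 941) = 63.42 kΩ.
V_out = 17.0 × 63.42 / (33.0 + 63.42) = 17.0 × 63.42/96.42 = 11.2 V.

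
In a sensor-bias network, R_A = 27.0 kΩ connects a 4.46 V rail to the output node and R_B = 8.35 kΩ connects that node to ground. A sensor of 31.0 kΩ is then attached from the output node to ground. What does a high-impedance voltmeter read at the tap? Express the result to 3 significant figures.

The load sits in parallel with R_B: R_B‖R_L = (8.35 × 31.0) / (8.35 + 31.0) = 6.578 kΩ.
V_out = 4.46 × 6.578 / (27.0 + 6.578) = 4.46 × 6.578/33.58 = 0.874 V.
(Unloaded it would have been 1.05 V.)

V_out ≈ 0.874 V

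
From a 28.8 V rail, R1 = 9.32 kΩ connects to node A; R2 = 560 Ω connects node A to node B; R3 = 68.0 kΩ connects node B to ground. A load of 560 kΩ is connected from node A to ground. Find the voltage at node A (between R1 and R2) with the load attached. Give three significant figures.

V ≈ 25.0 V

Below node A the series string R2+R3 = 68560 Ω sits in parallel with the 560000 Ω load: 61080 Ω.
V_A = 28.8 × 61080/(9320 + 61080) = 25.0 V.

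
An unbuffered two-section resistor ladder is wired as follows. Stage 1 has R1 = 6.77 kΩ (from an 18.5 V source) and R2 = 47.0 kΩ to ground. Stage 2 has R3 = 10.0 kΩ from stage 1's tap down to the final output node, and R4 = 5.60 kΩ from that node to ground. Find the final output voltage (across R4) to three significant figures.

V_out ≈ 4.21 V

Stage 2 presents R3+R4 = 15.60 kΩ as a load on stage 1's tap.
Stage 1's lower leg becomes R2‖(R3+R4) = 11.71 kΩ, so V_mid = 18.5 × 11.71/18.48 = 11.72 V.
Stage 2 is itself unloaded: V_out = V_mid × R4/(R3+R4) = 11.72 × 5.60/15.60 = 4.21 V.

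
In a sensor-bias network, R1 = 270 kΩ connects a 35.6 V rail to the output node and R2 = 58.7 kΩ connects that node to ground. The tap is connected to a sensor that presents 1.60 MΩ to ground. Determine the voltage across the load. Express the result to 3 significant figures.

V_out ≈ 6.17 V

The load sits in parallel with R2: R2‖R_L = (58.7 × 1600) / (58.7 + 1600) = 56.62 kΩ.
V_out = 35.6 × 56.62 / (270 + 56.62) = 35.6 × 56.62/326.6 = 6.17 V.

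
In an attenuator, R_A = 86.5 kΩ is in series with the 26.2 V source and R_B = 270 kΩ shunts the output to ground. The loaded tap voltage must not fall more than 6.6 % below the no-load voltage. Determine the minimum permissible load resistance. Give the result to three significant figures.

R_L(min) ≈ 927 kΩ

Output resistance R_th = R_A‖R_B = (86.5 × 270)/356.5 = 65.51 kΩ.
The fractional drop is R_th/(R_th + R_L); requiring this ≤ 0.0660 gives R_L ≥ R_th(1/0.0660 − 1) = 65.51 × 14.15 = 927 kΩ.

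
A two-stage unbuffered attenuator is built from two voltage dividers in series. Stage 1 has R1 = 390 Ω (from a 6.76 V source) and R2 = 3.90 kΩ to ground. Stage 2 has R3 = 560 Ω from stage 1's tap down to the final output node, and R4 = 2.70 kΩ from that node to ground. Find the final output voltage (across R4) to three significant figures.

V_out ≈ 4.59 V

Stage 2 presents R3+R4 = 3260 Ω as a load on stage 1's tap.
Stage 1's lower leg becomes R2‖(R3+R4) = 1776 Ω, so V_mid = 6.76 × 1776/2166 = 5.543 V.
Stage 2 is itself unloaded: V_out = V_mid × R4/(R3+R4) = 5.543 × 2700/3260 = 4.59 V.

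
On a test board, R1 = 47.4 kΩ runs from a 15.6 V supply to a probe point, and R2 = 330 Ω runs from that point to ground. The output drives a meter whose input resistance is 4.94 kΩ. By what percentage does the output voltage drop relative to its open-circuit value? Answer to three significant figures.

6.22 %

The divider's output (Thévenin) resistance is R1‖R2 = 327.7 Ω.
Fractional drop under load = R_th/(R_th + R_L) = 327.7 / (327.7 + 4940) = 0.06221.
So the output falls by 6.22 %.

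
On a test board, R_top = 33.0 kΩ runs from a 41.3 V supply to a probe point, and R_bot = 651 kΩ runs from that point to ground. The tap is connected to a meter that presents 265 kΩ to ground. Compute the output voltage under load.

V_out ≈ 35.1 V

The load sits in parallel with R_bot: R_bot‖R_L = (651 × 265) / (651 + 265) = 188.3 kΩ.
V_out = 41.3 × 188.3 / (33.0 + 188.3) = 41.3 × 188.3/221.3 = 35.1 V.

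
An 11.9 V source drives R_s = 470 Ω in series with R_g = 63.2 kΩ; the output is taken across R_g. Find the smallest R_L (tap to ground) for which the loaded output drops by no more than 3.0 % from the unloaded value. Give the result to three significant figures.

Output resistance R_th = R_s‖R_g = (470 × 63200)/63670 = 466.5 Ω.
The fractional drop is R_th/(R_th + R_L); requiring this ≤ 0.0300 gives R_L ≥ R_th(1/0.0300 − 1) = 466.5 × 32.33 = 15.1 kΩ.

R_L(min) ≈ 15.1 kΩ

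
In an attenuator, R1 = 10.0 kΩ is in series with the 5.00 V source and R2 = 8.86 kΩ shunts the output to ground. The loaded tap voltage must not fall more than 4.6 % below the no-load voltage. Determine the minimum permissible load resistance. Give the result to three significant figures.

R_L(min) ≈ 97.4 kΩ

Output resistance R_th = R1‖R2 = (10.0 × 8.86)/18.86 = 4.698 kΩ.
The fractional drop is R_th/(R_th + R_L); requiring this ≤ 0.0460 gives R_L ≥ R_th(1/0.0460 − 1) = 4.698 × 20.74 = 97.4 kΩ.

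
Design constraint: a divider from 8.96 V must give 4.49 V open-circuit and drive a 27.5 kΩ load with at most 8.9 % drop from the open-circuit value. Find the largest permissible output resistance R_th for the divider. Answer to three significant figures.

Loading drop = R_th/(R_th + R_L) ≤ 0.0890, so R_th ≤ R_L · ε/(1−ε) = 27.5 kΩ × 0.0890/0.9110 = 2.69 kΩ.

R_th ≤ 2.69 kΩ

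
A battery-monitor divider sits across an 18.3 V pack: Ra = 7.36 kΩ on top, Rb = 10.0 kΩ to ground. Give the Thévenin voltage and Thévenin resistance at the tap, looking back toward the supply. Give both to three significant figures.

V_th is the open-circuit tap voltage: 18.3 × 10.0/(7.36 + 10.0) = 10.5 V.
With the supply zeroed, Ra and Rb appear in parallel from the tap: R_th = Ra‖Rb = (7.36 × 10.0)/17.36 = 4.24 kΩ.

V_th = 10.5 V, R_th = 4.24 kΩ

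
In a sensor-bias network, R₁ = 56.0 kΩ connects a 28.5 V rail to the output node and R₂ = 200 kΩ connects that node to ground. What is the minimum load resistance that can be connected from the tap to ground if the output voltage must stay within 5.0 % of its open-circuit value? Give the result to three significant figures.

Output resistance R_th = R₁‖R₂ = (56.0 × 200)/256.0 = 43.75 kΩ.
The fractional drop is R_th/(R_th + R_L); requiring this ≤ 0.0500 gives R_L ≥ R_th(1/0.0500 − 1) = 43.75 × 19.00 = 831 kΩ.

R_L(min) ≈ 831 kΩ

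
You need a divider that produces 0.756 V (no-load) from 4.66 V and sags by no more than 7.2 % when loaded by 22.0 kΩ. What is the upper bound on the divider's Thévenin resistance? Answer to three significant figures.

R_th ≤ 1.71 kΩ

Loading drop = R_th/(R_th + R_L) ≤ 0.0720, so R_th ≤ R_L · ε/(1−ε) = 22.0 kΩ × 0.0720/0.9280 = 1.71 kΩ.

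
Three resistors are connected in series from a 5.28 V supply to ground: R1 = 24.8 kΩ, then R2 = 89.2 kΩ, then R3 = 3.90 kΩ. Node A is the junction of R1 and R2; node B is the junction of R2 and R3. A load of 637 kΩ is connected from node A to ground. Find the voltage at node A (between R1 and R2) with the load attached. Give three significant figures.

Below node A the series string R2+R3 = 93.10 kΩ sits in parallel with the 637 kΩ load: 81.23 kΩ.
V_A = 5.28 × 81.23/(24.8 + 81.23) = 4.05 V.

V ≈ 4.05 V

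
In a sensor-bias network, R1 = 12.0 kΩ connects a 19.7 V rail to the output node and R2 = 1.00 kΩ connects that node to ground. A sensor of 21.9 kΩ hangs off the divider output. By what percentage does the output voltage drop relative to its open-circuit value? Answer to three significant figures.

4.04 %

The divider's output (Thévenin) resistance is R1‖R2 = 0.9231 kΩ.
Fractional drop under load = R_th/(R_th + R_L) = 0.9231 / (0.9231 + 21.9) = 0.04044.
So the output falls by 4.04 %.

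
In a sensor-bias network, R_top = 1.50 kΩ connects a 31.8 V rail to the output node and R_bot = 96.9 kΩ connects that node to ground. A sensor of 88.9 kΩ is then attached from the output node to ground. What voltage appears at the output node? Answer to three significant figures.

The load sits in parallel with R_bot: R_bot‖R_L = (96.9 × 88.9) / (96.9 + 88.9) = 46.36 kΩ.
V_out = 31.8 × 46.36 / (1.50 + 46.36) = 31.8 × 46.36/47.86 = 30.8 V.

V_out ≈ 30.8 V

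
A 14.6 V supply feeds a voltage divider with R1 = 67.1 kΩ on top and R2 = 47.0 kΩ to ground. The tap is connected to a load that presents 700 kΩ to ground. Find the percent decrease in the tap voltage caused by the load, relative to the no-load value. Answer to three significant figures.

3.80 %

The divider's output (Thévenin) resistance is R1‖R2 = 27.64 kΩ.
Fractional drop under load = R_th/(R_th + R_L) = 27.64 / (27.64 + 700) = 0.03799.
So the output falls by 3.80 %.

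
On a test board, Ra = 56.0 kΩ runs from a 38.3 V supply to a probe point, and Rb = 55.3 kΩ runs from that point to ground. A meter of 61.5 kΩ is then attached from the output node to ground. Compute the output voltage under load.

V_out ≈ 13.1 V

The load sits in parallel with Rb: Rb‖R_L = (55.3 × 61.5) / (55.3 + 61.5) = 29.12 kΩ.
V_out = 38.3 × 29.12 / (56.0 + 29.12) = 38.3 × 29.12/85.12 = 13.1 V.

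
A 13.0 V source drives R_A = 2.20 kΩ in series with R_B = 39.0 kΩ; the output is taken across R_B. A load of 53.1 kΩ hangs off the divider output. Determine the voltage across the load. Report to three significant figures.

V_out ≈ 11.8 V

The load sits in parallel with R_B: R_B‖R_L = (39.0 × 53.1) / (39.0 + 53.1) = 22.49 kΩ.
V_out = 13.0 × 22.49 / (2.20 + 22.49) = 13.0 × 22.49/24.69 = 11.8 V.
(Unloaded it would have been 12.3 V.)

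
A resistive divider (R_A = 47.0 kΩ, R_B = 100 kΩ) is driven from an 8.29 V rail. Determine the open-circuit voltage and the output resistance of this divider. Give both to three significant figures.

V_th = 5.64 V, R_th = 32.0 kΩ

V_th is the open-circuit tap voltage: 8.29 × 100/(47.0 + 100) = 5.64 V.
With the supply zeroed, R_A and R_B appear in parallel from the tap: R_th = R_A‖R_B = (47.0 × 100)/147.0 = 32.0 kΩ.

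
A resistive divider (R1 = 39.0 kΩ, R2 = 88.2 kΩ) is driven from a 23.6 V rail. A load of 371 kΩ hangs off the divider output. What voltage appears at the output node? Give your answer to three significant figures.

The load sits in parallel with R2: R2‖R_L = (88.2 × 371) / (88.2 + 371) = 71.26 kΩ.
V_out = 23.6 × 71.26 / (39.0 + 71.26) = 23.6 × 71.26/110.3 = 15.3 V.

V_out ≈ 15.3 V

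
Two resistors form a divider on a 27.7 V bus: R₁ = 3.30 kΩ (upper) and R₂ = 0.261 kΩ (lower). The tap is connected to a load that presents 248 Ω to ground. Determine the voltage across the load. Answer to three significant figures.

V_out ≈ 1.03 V

The load sits in parallel with R₂: R₂‖R_L = (261 × 248) / (261 + 248) = 127.2 Ω.
V_out = 27.7 × 127.2 / (3300 + 127.2) = 27.7 × 127.2/3427 = 1.03 V.
(Unloaded it would have been 2.03 V.)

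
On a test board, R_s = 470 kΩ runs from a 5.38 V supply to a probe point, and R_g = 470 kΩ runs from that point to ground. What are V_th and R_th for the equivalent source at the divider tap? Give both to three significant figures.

V_th = 2.69 V, R_th = 235 kΩ

V_th is the open-circuit tap voltage: 5.38 × 470/(470 + 470) = 2.69 V.
With the supply zeroed, R_s and R_g appear in parallel from the tap: R_th = R_s‖R_g = (470 × 470)/940.0 = 235 kΩ.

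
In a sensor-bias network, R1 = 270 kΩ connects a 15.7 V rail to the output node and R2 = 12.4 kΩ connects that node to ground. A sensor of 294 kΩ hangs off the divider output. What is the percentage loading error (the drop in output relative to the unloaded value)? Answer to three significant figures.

3.88 %

The divider's output (Thévenin) resistance is R1‖R2 = 11.86 kΩ.
Fractional drop under load = R_th/(R_th + R_L) = 11.86 / (11.86 + 294) = 0.03876.
So the output falls by 3.88 %.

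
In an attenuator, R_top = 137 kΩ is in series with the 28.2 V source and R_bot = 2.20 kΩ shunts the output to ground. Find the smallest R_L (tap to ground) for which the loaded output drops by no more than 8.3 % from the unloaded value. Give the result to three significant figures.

Output resistance R_th = R_top‖R_bot = (137 × 2.20)/139.2 = 2.165 kΩ.
The fractional drop is R_th/(R_th + R_L); requiring this ≤ 0.0830 gives R_L ≥ R_th(1/0.0830 − 1) = 2.165 × 11.05 = 23.9 kΩ.

R_L(min) ≈ 23.9 kΩ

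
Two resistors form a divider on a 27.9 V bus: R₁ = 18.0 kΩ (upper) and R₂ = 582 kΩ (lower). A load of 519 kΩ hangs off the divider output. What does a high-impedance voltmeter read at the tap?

The load sits in parallel with R₂: R₂‖R_L = (582 × 519) / (582 + 519) = 274.3 kΩ.
V_out = 27.9 × 274.3 / (18.0 + 274.3) = 27.9 × 274.3/292.3 = 26.2 V.

V_out ≈ 26.2 V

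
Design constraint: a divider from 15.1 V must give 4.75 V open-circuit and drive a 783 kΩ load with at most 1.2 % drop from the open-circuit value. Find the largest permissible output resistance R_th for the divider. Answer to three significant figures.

Loading drop = R_th/(R_th + R_L) ≤ 0.0120, so R_th ≤ R_L · ε/(1−ε) = 783 kΩ × 0.0120/0.9880 = 9.51 kΩ.

R_th ≤ 9.51 kΩ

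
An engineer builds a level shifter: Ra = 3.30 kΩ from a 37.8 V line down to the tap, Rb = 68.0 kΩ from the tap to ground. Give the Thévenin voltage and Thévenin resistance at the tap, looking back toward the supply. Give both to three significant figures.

V_th is the open-circuit tap voltage: 37.8 × 68.0/(3.30 + 68.0) = 36.1 V.
With the supply zeroed, Ra and Rb appear in parallel from the tap: R_th = Ra‖Rb = (3.30 × 68.0)/71.30 = 3.15 kΩ.

V_th = 36.1 V, R_th = 3.15 kΩ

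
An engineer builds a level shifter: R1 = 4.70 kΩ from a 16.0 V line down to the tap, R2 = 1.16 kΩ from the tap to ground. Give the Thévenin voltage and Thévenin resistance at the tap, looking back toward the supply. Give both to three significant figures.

V_th = 3.17 V, R_th = 930 Ω

V_th is the open-circuit tap voltage: 16.0 × 1.16/(4.70 + 1.16) = 3.17 V.
With the supply zeroed, R1 and R2 appear in parallel from the tap: R_th = R1‖R2 = (4.70 × 1.16)/5.860 = 930 Ω.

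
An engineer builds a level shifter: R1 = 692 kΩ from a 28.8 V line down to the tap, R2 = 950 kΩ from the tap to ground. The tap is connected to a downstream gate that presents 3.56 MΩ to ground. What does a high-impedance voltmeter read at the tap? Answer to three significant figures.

V_out ≈ 15.0 V

The load sits in parallel with R2: R2‖R_L = (950 × 3560) / (950 + 3560) = 749.9 kΩ.
V_out = 28.8 × 749.9 / (692 + 749.9) = 28.8 × 749.9/1442 = 15.0 V.
(Unloaded it would have been 16.7 V.)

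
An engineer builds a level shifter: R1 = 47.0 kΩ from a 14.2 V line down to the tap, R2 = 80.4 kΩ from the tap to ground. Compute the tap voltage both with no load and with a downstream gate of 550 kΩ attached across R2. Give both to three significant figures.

Unloaded: 8.96 V; loaded: 8.50 V

Open-circuit: V = 14.2 × 80.4/(47.0 + 80.4) = 8.96 V.
With the load, R2 becomes R2‖R_L = 70.15 kΩ, so V = 14.2 × 70.15/117.1 = 8.50 V.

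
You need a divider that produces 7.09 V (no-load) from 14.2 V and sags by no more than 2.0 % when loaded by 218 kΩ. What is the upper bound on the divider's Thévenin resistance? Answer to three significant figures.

R_th ≤ 4.45 kΩ

Loading drop = R_th/(R_th + R_L) ≤ 0.0200, so R_th ≤ R_L · ε/(1−ε) = 218 kΩ × 0.0200/0.9800 = 4.45 kΩ.
(Any R1, R2 with R2/(R1+R2) = 0.499 and R1‖R2 ≤ 4.45 kΩ will meet the spec.)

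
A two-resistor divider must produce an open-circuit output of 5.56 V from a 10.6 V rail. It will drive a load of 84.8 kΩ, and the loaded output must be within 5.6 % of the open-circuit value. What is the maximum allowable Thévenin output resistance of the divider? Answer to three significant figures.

R_th ≤ 5.03 kΩ

Loading drop = R_th/(R_th + R_L) ≤ 0.0560, so R_th ≤ R_L · ε/(1−ε) = 84.8 kΩ × 0.0560/0.9440 = 5.03 kΩ.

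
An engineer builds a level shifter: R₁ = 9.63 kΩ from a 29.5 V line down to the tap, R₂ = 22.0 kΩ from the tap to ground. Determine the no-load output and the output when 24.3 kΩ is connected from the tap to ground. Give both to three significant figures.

Unloaded: 20.5 V; loaded: 16.1 V

Open-circuit: V = 29.5 × 22.0/(9.63 + 22.0) = 20.5 V.
With the load, R₂ becomes R₂‖R_L = 11.55 kΩ, so V = 29.5 × 11.55/21.18 = 16.1 V.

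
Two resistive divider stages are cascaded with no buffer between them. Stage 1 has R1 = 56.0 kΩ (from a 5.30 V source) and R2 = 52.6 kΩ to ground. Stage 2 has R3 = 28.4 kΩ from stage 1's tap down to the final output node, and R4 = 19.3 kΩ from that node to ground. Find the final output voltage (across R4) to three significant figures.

Stage 2 presents R3+R4 = 47.70 kΩ as a load on stage 1's tap.
Stage 1's lower leg becomes R2‖(R3+R4) = 25.02 kΩ, so V_mid = 5.30 × 25.02/81.02 = 1.636 V.
Stage 2 is itself unloaded: V_out = V_mid × R4/(R3+R4) = 1.636 × 19.3/47.70 = 0.662 V.

V_out ≈ 0.662 V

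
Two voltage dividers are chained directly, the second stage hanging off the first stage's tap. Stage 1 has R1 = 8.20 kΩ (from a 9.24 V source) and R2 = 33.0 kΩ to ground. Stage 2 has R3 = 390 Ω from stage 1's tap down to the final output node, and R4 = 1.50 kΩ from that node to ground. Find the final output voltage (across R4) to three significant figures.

V_out ≈ 1.31 V

Stage 2 presents R3+R4 = 1890 Ω as a load on stage 1's tap.
Stage 1's lower leg becomes R2‖(R3+R4) = 1788 Ω, so V_mid = 9.24 × 1788/9988 = 1.654 V.
Stage 2 is itself unloaded: V_out = V_mid × R4/(R3+R4) = 1.654 × 1500/1890 = 1.31 V.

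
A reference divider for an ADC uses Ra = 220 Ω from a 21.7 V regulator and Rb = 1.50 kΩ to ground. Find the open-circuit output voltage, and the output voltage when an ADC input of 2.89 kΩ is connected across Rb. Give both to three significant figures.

Unloaded: 18.9 V; loaded: 17.7 V

Open-circuit: V = 21.7 × 1500/(220 + 1500) = 18.9 V.
With the load, Rb becomes Rb‖R_L = 987.5 Ω, so V = 21.7 × 987.5/1207 = 17.7 V.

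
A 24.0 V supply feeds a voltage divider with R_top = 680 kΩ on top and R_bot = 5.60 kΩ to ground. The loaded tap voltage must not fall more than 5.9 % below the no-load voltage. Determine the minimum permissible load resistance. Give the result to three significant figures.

Output resistance R_th = R_top‖R_bot = (680 × 5.60)/685.6 = 5.554 kΩ.
The fractional drop is R_th/(R_th + R_L); requiring this ≤ 0.0590 gives R_L ≥ R_th(1/0.0590 − 1) = 5.554 × 15.95 = 88.6 kΩ.

R_L(min) ≈ 88.6 kΩ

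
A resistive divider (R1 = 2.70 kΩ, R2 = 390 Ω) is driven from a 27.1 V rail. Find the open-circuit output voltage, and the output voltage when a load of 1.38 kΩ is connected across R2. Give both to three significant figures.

Open-circuit: V = 27.1 × 390/(2700 + 390) = 3.42 V.
With the load, R2 becomes R2‖R_L = 304.1 Ω, so V = 27.1 × 304.1/3004 = 2.74 V.

Unloaded: 3.42 V; loaded: 2.74 V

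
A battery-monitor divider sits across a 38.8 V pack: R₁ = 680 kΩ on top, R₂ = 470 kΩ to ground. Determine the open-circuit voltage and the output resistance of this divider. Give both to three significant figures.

V_th is the open-circuit tap voltage: 38.8 × 470/(680 + 470) = 15.9 V.
With the supply zeroed, R₁ and R₂ appear in parallel from the tap: R_th = R₁‖R₂ = (680 × 470)/1150 = 278 kΩ.

V_th = 15.9 V, R_th = 278 kΩ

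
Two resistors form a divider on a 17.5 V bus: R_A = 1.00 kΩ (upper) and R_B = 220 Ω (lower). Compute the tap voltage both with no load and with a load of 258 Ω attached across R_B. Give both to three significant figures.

Open-circuit: V = 17.5 × 220/(1000 + 220) = 3.16 V.
With the load, R_B becomes R_B‖R_L = 118.7 Ω, so V = 17.5 × 118.7/1119 = 1.86 V.

Unloaded: 3.16 V; loaded: 1.86 V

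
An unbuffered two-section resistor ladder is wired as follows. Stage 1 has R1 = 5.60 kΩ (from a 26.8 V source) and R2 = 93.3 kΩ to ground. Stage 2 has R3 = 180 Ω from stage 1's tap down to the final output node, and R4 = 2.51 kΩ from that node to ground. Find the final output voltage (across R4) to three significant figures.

V_out ≈ 7.96 V

Stage 2 presents R3+R4 = 2690 Ω as a load on stage 1's tap.
Stage 1's lower leg becomes R2‖(R3+R4) = 2615 Ω, so V_mid = 26.8 × 2615/8215 = 8.530 V.
Stage 2 is itself unloaded: V_out = V_mid × R4/(R3+R4) = 8.530 × 2510/2690 = 7.96 V.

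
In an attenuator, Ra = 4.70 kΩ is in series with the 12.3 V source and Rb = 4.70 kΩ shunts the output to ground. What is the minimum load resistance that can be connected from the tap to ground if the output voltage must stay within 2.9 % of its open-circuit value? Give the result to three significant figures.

Output resistance R_th = Ra‖Rb = (4.70 × 4.70)/9.400 = 2.350 kΩ.
The fractional drop is R_th/(R_th + R_L); requiring this ≤ 0.0290 gives R_L ≥ R_th(1/0.0290 − 1) = 2.350 × 33.48 = 78.7 kΩ.

R_L(min) ≈ 78.7 kΩ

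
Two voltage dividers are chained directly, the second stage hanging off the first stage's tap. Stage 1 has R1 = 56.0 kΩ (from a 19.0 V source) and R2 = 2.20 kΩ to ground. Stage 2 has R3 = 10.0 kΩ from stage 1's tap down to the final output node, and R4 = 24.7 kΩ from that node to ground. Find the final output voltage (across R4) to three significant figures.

V_out ≈ 0.482 V

Stage 2 presents R3+R4 = 34.70 kΩ as a load on stage 1's tap.
Stage 1's lower leg becomes R2‖(R3+R4) = 2.069 kΩ, so V_mid = 19.0 × 2.069/58.07 = 0.6769 V.
Stage 2 is itself unloaded: V_out = V_mid × R4/(R3+R4) = 0.6769 × 24.7/34.70 = 0.482 V.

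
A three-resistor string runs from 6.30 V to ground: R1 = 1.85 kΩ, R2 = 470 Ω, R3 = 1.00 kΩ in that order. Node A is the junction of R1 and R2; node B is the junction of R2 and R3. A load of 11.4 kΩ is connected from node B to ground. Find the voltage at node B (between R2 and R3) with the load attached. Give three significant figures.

V ≈ 1.79 V

At node B, R3 is in parallel with the load: R3‖R_L = 919.4 Ω.
Below node A the resistance is R2 + (R3‖R_L) = 1389 Ω, so V_A = 6.30 × 1389/3239 = 2.702 V.
Then V_B = V_A × (R3‖R_L)/(R2 + R3‖R_L) = 2.702 × 919.4/1389 = 1.79 V.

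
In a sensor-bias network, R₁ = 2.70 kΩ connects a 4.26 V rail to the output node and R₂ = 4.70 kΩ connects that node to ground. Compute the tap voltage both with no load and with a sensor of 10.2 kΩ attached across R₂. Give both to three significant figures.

Open-circuit: V = 4.26 × 4.70/(2.70 + 4.70) = 2.71 V.
With the load, R₂ becomes R₂‖R_L = 3.217 kΩ, so V = 4.26 × 3.217/5.917 = 2.32 V.

Unloaded: 2.71 V; loaded: 2.32 V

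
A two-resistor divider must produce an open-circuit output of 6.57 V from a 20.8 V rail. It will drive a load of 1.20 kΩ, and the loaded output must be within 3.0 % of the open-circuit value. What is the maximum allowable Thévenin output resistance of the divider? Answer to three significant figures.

R_th ≤ 37.1 Ω

Loading drop = R_th/(R_th + R_L) ≤ 0.0300, so R_th ≤ R_L · ε/(1−ε) = 1.20 kΩ × 0.0300/0.9700 = 37.1 Ω.
(Any R1, R2 with R2/(R1+R2) = 0.316 and R1‖R2 ≤ 37.1 Ω will meet the spec.)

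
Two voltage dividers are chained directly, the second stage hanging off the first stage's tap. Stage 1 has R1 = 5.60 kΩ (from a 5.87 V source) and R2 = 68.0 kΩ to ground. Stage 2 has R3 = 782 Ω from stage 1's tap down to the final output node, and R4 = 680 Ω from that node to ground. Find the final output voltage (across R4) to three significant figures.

Stage 2 presents R3+R4 = 1462 Ω as a load on stage 1's tap.
Stage 1's lower leg becomes R2‖(R3+R4) = 1431 Ω, so V_mid = 5.87 × 1431/7031 = 1.195 V.
Stage 2 is itself unloaded: V_out = V_mid × R4/(R3+R4) = 1.195 × 680/1462 = 0.556 V.

V_out ≈ 0.556 V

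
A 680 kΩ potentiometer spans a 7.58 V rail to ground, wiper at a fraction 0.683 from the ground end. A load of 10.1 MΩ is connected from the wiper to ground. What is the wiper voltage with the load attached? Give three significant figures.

The wiper splits the pot into (1−α)R = 215.6 kΩ above and αR = 464.4 kΩ below.
Lower section ‖ load = 444.0 kΩ.
V_wiper = 7.58 × 444.0/(215.6 + 444.0) = 5.10 V.

V ≈ 5.10 V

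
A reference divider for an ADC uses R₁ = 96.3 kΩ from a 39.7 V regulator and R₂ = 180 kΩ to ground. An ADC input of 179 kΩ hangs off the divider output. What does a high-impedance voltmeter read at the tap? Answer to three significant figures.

The load sits in parallel with R₂: R₂‖R_L = (180 × 179) / (180 + 179) = 89.75 kΩ.
V_out = 39.7 × 89.75 / (96.3 + 89.75) = 39.7 × 89.75/186.0 = 19.2 V.
(Unloaded it would have been 25.9 V.)

V_out ≈ 19.2 V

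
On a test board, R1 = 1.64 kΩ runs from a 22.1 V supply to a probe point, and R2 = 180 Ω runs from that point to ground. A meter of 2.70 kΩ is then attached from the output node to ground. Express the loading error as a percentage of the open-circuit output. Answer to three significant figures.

5.67 %

The divider's output (Thévenin) resistance is R1‖R2 = 162.2 Ω.
Fractional drop under load = R_th/(R_th + R_L) = 162.2 / (162.2 + 2700) = 0.05667.
So the output falls by 5.67 %.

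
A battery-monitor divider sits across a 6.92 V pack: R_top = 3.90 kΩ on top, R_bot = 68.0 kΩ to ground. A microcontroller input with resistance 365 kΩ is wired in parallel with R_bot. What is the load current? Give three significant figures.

R_bot‖R_L = 57.32 kΩ; V_out = 6.92 × 57.32/61.22 = 6.479 V.
I_L = V_out / R_L = 6.479 / 365 kΩ = 0.0178 mA.

I_L ≈ 0.0178 mA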